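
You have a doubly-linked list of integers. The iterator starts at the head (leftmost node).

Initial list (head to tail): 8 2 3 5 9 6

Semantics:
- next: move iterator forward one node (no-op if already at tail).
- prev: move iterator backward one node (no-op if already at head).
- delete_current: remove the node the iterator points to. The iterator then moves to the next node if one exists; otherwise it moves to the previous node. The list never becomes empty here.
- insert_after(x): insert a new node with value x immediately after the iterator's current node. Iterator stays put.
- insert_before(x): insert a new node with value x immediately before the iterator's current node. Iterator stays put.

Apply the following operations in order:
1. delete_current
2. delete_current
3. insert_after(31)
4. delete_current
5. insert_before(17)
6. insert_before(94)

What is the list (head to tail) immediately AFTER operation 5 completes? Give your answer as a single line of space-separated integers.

After 1 (delete_current): list=[2, 3, 5, 9, 6] cursor@2
After 2 (delete_current): list=[3, 5, 9, 6] cursor@3
After 3 (insert_after(31)): list=[3, 31, 5, 9, 6] cursor@3
After 4 (delete_current): list=[31, 5, 9, 6] cursor@31
After 5 (insert_before(17)): list=[17, 31, 5, 9, 6] cursor@31

Answer: 17 31 5 9 6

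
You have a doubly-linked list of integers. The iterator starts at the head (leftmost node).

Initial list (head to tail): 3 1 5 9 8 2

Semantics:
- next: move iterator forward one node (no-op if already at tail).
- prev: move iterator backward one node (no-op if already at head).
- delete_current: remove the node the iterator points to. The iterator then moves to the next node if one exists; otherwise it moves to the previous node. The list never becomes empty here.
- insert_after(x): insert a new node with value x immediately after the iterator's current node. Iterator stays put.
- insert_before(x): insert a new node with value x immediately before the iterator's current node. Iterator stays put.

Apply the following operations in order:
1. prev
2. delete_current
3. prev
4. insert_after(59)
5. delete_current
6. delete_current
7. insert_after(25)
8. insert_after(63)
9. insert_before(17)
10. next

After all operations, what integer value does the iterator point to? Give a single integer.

After 1 (prev): list=[3, 1, 5, 9, 8, 2] cursor@3
After 2 (delete_current): list=[1, 5, 9, 8, 2] cursor@1
After 3 (prev): list=[1, 5, 9, 8, 2] cursor@1
After 4 (insert_after(59)): list=[1, 59, 5, 9, 8, 2] cursor@1
After 5 (delete_current): list=[59, 5, 9, 8, 2] cursor@59
After 6 (delete_current): list=[5, 9, 8, 2] cursor@5
After 7 (insert_after(25)): list=[5, 25, 9, 8, 2] cursor@5
After 8 (insert_after(63)): list=[5, 63, 25, 9, 8, 2] cursor@5
After 9 (insert_before(17)): list=[17, 5, 63, 25, 9, 8, 2] cursor@5
After 10 (next): list=[17, 5, 63, 25, 9, 8, 2] cursor@63

Answer: 63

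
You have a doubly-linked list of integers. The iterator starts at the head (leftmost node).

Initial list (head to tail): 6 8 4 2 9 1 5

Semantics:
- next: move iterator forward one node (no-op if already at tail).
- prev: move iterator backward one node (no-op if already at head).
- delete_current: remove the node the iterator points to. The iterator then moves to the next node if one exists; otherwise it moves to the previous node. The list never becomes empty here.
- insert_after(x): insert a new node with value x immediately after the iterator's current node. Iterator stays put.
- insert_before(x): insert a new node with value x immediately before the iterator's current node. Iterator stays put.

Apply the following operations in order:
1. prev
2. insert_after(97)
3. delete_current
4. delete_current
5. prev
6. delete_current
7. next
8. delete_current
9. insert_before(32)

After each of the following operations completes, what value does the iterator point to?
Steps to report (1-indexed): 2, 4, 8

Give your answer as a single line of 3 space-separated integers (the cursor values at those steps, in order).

Answer: 6 8 9

Derivation:
After 1 (prev): list=[6, 8, 4, 2, 9, 1, 5] cursor@6
After 2 (insert_after(97)): list=[6, 97, 8, 4, 2, 9, 1, 5] cursor@6
After 3 (delete_current): list=[97, 8, 4, 2, 9, 1, 5] cursor@97
After 4 (delete_current): list=[8, 4, 2, 9, 1, 5] cursor@8
After 5 (prev): list=[8, 4, 2, 9, 1, 5] cursor@8
After 6 (delete_current): list=[4, 2, 9, 1, 5] cursor@4
After 7 (next): list=[4, 2, 9, 1, 5] cursor@2
After 8 (delete_current): list=[4, 9, 1, 5] cursor@9
After 9 (insert_before(32)): list=[4, 32, 9, 1, 5] cursor@9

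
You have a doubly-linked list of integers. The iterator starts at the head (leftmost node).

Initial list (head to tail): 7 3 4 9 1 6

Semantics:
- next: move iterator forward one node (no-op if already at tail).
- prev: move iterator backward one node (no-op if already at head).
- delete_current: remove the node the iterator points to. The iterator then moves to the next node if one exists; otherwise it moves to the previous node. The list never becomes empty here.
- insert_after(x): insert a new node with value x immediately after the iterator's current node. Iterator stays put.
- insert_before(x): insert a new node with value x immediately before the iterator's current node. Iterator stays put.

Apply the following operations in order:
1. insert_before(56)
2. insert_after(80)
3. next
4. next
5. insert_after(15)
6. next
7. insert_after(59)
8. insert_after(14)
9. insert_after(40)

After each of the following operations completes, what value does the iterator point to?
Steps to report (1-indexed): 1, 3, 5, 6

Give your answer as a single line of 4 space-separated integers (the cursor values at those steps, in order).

Answer: 7 80 3 15

Derivation:
After 1 (insert_before(56)): list=[56, 7, 3, 4, 9, 1, 6] cursor@7
After 2 (insert_after(80)): list=[56, 7, 80, 3, 4, 9, 1, 6] cursor@7
After 3 (next): list=[56, 7, 80, 3, 4, 9, 1, 6] cursor@80
After 4 (next): list=[56, 7, 80, 3, 4, 9, 1, 6] cursor@3
After 5 (insert_after(15)): list=[56, 7, 80, 3, 15, 4, 9, 1, 6] cursor@3
After 6 (next): list=[56, 7, 80, 3, 15, 4, 9, 1, 6] cursor@15
After 7 (insert_after(59)): list=[56, 7, 80, 3, 15, 59, 4, 9, 1, 6] cursor@15
After 8 (insert_after(14)): list=[56, 7, 80, 3, 15, 14, 59, 4, 9, 1, 6] cursor@15
After 9 (insert_after(40)): list=[56, 7, 80, 3, 15, 40, 14, 59, 4, 9, 1, 6] cursor@15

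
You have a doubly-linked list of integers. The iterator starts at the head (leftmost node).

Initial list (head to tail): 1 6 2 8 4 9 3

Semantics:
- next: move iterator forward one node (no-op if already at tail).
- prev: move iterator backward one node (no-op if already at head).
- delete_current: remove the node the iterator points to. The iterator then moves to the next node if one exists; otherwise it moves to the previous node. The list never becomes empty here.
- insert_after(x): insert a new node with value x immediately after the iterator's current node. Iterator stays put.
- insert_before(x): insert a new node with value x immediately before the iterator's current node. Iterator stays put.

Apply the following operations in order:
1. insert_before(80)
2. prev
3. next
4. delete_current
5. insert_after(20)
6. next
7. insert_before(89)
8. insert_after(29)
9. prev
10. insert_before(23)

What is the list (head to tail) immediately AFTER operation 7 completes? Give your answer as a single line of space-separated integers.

Answer: 80 6 89 20 2 8 4 9 3

Derivation:
After 1 (insert_before(80)): list=[80, 1, 6, 2, 8, 4, 9, 3] cursor@1
After 2 (prev): list=[80, 1, 6, 2, 8, 4, 9, 3] cursor@80
After 3 (next): list=[80, 1, 6, 2, 8, 4, 9, 3] cursor@1
After 4 (delete_current): list=[80, 6, 2, 8, 4, 9, 3] cursor@6
After 5 (insert_after(20)): list=[80, 6, 20, 2, 8, 4, 9, 3] cursor@6
After 6 (next): list=[80, 6, 20, 2, 8, 4, 9, 3] cursor@20
After 7 (insert_before(89)): list=[80, 6, 89, 20, 2, 8, 4, 9, 3] cursor@20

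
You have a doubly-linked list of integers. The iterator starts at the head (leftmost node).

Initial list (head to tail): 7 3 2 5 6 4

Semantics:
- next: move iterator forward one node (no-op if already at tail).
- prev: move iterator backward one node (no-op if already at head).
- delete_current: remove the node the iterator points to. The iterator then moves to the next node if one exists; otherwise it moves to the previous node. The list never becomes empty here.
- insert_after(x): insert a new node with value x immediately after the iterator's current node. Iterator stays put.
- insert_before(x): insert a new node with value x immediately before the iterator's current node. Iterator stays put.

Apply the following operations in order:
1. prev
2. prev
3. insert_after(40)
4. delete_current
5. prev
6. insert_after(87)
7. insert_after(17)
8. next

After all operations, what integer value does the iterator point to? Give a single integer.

Answer: 17

Derivation:
After 1 (prev): list=[7, 3, 2, 5, 6, 4] cursor@7
After 2 (prev): list=[7, 3, 2, 5, 6, 4] cursor@7
After 3 (insert_after(40)): list=[7, 40, 3, 2, 5, 6, 4] cursor@7
After 4 (delete_current): list=[40, 3, 2, 5, 6, 4] cursor@40
After 5 (prev): list=[40, 3, 2, 5, 6, 4] cursor@40
After 6 (insert_after(87)): list=[40, 87, 3, 2, 5, 6, 4] cursor@40
After 7 (insert_after(17)): list=[40, 17, 87, 3, 2, 5, 6, 4] cursor@40
After 8 (next): list=[40, 17, 87, 3, 2, 5, 6, 4] cursor@17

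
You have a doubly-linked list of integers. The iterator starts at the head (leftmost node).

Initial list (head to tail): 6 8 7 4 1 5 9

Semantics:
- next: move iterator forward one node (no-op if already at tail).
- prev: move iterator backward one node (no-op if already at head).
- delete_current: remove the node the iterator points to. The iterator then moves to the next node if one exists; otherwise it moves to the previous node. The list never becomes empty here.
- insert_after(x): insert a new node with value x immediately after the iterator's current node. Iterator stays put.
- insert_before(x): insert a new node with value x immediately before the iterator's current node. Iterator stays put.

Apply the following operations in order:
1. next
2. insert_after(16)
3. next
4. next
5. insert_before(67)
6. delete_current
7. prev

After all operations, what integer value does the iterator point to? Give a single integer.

Answer: 67

Derivation:
After 1 (next): list=[6, 8, 7, 4, 1, 5, 9] cursor@8
After 2 (insert_after(16)): list=[6, 8, 16, 7, 4, 1, 5, 9] cursor@8
After 3 (next): list=[6, 8, 16, 7, 4, 1, 5, 9] cursor@16
After 4 (next): list=[6, 8, 16, 7, 4, 1, 5, 9] cursor@7
After 5 (insert_before(67)): list=[6, 8, 16, 67, 7, 4, 1, 5, 9] cursor@7
After 6 (delete_current): list=[6, 8, 16, 67, 4, 1, 5, 9] cursor@4
After 7 (prev): list=[6, 8, 16, 67, 4, 1, 5, 9] cursor@67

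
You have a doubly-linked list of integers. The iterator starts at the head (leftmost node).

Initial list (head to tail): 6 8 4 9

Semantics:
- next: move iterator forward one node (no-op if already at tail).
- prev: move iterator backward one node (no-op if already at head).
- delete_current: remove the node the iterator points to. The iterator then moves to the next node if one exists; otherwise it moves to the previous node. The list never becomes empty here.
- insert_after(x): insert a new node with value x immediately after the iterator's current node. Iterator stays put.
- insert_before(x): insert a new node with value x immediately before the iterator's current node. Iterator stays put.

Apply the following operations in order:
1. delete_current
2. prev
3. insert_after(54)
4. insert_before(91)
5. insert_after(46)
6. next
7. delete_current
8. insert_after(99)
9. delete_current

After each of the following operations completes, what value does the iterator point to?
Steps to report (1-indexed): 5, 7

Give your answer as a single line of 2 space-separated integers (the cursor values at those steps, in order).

Answer: 8 54

Derivation:
After 1 (delete_current): list=[8, 4, 9] cursor@8
After 2 (prev): list=[8, 4, 9] cursor@8
After 3 (insert_after(54)): list=[8, 54, 4, 9] cursor@8
After 4 (insert_before(91)): list=[91, 8, 54, 4, 9] cursor@8
After 5 (insert_after(46)): list=[91, 8, 46, 54, 4, 9] cursor@8
After 6 (next): list=[91, 8, 46, 54, 4, 9] cursor@46
After 7 (delete_current): list=[91, 8, 54, 4, 9] cursor@54
After 8 (insert_after(99)): list=[91, 8, 54, 99, 4, 9] cursor@54
After 9 (delete_current): list=[91, 8, 99, 4, 9] cursor@99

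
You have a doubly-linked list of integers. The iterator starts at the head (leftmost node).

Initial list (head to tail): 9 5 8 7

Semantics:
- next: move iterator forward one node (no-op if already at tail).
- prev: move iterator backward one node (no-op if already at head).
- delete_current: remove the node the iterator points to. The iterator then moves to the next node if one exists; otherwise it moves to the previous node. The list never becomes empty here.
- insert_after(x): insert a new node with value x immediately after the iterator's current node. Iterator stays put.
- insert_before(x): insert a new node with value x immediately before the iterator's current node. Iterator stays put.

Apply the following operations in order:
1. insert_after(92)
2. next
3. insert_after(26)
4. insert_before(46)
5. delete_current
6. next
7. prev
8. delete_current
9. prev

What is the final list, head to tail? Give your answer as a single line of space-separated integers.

Answer: 9 46 5 8 7

Derivation:
After 1 (insert_after(92)): list=[9, 92, 5, 8, 7] cursor@9
After 2 (next): list=[9, 92, 5, 8, 7] cursor@92
After 3 (insert_after(26)): list=[9, 92, 26, 5, 8, 7] cursor@92
After 4 (insert_before(46)): list=[9, 46, 92, 26, 5, 8, 7] cursor@92
After 5 (delete_current): list=[9, 46, 26, 5, 8, 7] cursor@26
After 6 (next): list=[9, 46, 26, 5, 8, 7] cursor@5
After 7 (prev): list=[9, 46, 26, 5, 8, 7] cursor@26
After 8 (delete_current): list=[9, 46, 5, 8, 7] cursor@5
After 9 (prev): list=[9, 46, 5, 8, 7] cursor@46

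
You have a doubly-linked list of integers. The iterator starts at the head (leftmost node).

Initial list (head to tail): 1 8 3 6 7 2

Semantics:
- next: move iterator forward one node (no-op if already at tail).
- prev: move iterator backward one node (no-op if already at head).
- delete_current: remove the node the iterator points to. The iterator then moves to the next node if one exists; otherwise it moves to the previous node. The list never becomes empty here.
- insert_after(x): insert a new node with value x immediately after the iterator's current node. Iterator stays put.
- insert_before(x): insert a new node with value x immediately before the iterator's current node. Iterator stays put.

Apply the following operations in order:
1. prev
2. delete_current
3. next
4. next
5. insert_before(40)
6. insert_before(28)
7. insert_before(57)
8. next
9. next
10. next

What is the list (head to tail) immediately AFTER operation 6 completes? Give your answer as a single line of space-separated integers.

Answer: 8 3 40 28 6 7 2

Derivation:
After 1 (prev): list=[1, 8, 3, 6, 7, 2] cursor@1
After 2 (delete_current): list=[8, 3, 6, 7, 2] cursor@8
After 3 (next): list=[8, 3, 6, 7, 2] cursor@3
After 4 (next): list=[8, 3, 6, 7, 2] cursor@6
After 5 (insert_before(40)): list=[8, 3, 40, 6, 7, 2] cursor@6
After 6 (insert_before(28)): list=[8, 3, 40, 28, 6, 7, 2] cursor@6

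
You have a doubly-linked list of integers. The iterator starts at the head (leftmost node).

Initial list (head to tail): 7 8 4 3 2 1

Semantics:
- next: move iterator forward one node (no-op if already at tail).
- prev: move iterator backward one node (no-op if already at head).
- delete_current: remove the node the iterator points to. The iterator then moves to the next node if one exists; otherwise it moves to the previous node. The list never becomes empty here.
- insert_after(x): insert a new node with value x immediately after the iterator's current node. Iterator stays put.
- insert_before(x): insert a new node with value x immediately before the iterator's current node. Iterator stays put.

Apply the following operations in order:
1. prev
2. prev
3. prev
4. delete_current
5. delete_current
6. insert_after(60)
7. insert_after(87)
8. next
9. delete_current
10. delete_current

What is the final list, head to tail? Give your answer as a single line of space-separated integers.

Answer: 4 3 2 1

Derivation:
After 1 (prev): list=[7, 8, 4, 3, 2, 1] cursor@7
After 2 (prev): list=[7, 8, 4, 3, 2, 1] cursor@7
After 3 (prev): list=[7, 8, 4, 3, 2, 1] cursor@7
After 4 (delete_current): list=[8, 4, 3, 2, 1] cursor@8
After 5 (delete_current): list=[4, 3, 2, 1] cursor@4
After 6 (insert_after(60)): list=[4, 60, 3, 2, 1] cursor@4
After 7 (insert_after(87)): list=[4, 87, 60, 3, 2, 1] cursor@4
After 8 (next): list=[4, 87, 60, 3, 2, 1] cursor@87
After 9 (delete_current): list=[4, 60, 3, 2, 1] cursor@60
After 10 (delete_current): list=[4, 3, 2, 1] cursor@3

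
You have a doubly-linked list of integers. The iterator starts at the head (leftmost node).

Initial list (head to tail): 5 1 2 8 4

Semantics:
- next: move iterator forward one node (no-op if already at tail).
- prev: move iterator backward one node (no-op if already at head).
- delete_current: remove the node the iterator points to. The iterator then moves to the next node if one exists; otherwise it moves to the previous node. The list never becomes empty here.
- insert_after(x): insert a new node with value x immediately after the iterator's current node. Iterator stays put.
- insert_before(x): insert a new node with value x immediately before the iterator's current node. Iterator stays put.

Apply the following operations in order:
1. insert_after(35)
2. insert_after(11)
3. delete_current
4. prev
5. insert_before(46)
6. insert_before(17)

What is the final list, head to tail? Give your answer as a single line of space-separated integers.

After 1 (insert_after(35)): list=[5, 35, 1, 2, 8, 4] cursor@5
After 2 (insert_after(11)): list=[5, 11, 35, 1, 2, 8, 4] cursor@5
After 3 (delete_current): list=[11, 35, 1, 2, 8, 4] cursor@11
After 4 (prev): list=[11, 35, 1, 2, 8, 4] cursor@11
After 5 (insert_before(46)): list=[46, 11, 35, 1, 2, 8, 4] cursor@11
After 6 (insert_before(17)): list=[46, 17, 11, 35, 1, 2, 8, 4] cursor@11

Answer: 46 17 11 35 1 2 8 4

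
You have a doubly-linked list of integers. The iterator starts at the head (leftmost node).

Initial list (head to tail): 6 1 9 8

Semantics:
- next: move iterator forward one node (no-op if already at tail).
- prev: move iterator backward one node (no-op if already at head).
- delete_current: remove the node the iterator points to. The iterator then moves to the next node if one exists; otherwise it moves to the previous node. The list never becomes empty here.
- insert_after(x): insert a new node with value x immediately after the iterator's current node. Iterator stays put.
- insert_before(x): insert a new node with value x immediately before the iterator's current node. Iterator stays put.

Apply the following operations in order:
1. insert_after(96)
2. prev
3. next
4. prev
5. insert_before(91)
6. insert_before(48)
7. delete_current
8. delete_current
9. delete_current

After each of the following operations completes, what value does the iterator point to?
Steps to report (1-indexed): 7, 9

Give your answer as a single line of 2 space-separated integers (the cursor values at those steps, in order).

Answer: 96 9

Derivation:
After 1 (insert_after(96)): list=[6, 96, 1, 9, 8] cursor@6
After 2 (prev): list=[6, 96, 1, 9, 8] cursor@6
After 3 (next): list=[6, 96, 1, 9, 8] cursor@96
After 4 (prev): list=[6, 96, 1, 9, 8] cursor@6
After 5 (insert_before(91)): list=[91, 6, 96, 1, 9, 8] cursor@6
After 6 (insert_before(48)): list=[91, 48, 6, 96, 1, 9, 8] cursor@6
After 7 (delete_current): list=[91, 48, 96, 1, 9, 8] cursor@96
After 8 (delete_current): list=[91, 48, 1, 9, 8] cursor@1
After 9 (delete_current): list=[91, 48, 9, 8] cursor@9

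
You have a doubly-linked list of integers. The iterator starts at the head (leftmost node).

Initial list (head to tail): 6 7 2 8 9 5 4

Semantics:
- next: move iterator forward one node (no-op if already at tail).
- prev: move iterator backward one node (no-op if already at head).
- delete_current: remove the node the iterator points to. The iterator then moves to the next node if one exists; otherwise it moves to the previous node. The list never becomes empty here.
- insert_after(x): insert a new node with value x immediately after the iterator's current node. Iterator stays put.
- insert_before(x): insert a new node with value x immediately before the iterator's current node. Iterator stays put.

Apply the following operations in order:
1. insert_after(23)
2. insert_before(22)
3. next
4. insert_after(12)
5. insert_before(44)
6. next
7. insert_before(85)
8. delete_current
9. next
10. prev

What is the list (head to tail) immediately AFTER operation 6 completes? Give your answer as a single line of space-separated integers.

After 1 (insert_after(23)): list=[6, 23, 7, 2, 8, 9, 5, 4] cursor@6
After 2 (insert_before(22)): list=[22, 6, 23, 7, 2, 8, 9, 5, 4] cursor@6
After 3 (next): list=[22, 6, 23, 7, 2, 8, 9, 5, 4] cursor@23
After 4 (insert_after(12)): list=[22, 6, 23, 12, 7, 2, 8, 9, 5, 4] cursor@23
After 5 (insert_before(44)): list=[22, 6, 44, 23, 12, 7, 2, 8, 9, 5, 4] cursor@23
After 6 (next): list=[22, 6, 44, 23, 12, 7, 2, 8, 9, 5, 4] cursor@12

Answer: 22 6 44 23 12 7 2 8 9 5 4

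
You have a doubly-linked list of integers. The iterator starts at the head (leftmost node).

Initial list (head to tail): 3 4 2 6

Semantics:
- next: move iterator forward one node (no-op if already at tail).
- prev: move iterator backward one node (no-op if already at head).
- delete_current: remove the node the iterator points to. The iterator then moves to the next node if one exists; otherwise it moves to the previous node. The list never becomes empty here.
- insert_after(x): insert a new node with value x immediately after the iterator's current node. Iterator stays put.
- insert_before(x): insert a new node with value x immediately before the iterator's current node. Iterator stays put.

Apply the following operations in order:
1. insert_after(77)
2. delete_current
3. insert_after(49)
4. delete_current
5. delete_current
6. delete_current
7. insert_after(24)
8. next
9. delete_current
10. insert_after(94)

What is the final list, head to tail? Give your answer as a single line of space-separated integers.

After 1 (insert_after(77)): list=[3, 77, 4, 2, 6] cursor@3
After 2 (delete_current): list=[77, 4, 2, 6] cursor@77
After 3 (insert_after(49)): list=[77, 49, 4, 2, 6] cursor@77
After 4 (delete_current): list=[49, 4, 2, 6] cursor@49
After 5 (delete_current): list=[4, 2, 6] cursor@4
After 6 (delete_current): list=[2, 6] cursor@2
After 7 (insert_after(24)): list=[2, 24, 6] cursor@2
After 8 (next): list=[2, 24, 6] cursor@24
After 9 (delete_current): list=[2, 6] cursor@6
After 10 (insert_after(94)): list=[2, 6, 94] cursor@6

Answer: 2 6 94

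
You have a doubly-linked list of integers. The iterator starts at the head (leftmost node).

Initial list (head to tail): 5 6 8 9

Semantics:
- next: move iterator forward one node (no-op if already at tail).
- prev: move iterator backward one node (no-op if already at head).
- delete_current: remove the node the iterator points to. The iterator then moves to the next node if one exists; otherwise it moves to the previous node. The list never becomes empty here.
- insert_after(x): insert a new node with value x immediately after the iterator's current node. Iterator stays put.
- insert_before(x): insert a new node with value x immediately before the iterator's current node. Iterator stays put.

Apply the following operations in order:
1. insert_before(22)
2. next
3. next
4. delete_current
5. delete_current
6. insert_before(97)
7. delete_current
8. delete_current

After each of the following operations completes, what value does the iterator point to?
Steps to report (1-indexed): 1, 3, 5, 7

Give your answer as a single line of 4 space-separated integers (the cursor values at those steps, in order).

After 1 (insert_before(22)): list=[22, 5, 6, 8, 9] cursor@5
After 2 (next): list=[22, 5, 6, 8, 9] cursor@6
After 3 (next): list=[22, 5, 6, 8, 9] cursor@8
After 4 (delete_current): list=[22, 5, 6, 9] cursor@9
After 5 (delete_current): list=[22, 5, 6] cursor@6
After 6 (insert_before(97)): list=[22, 5, 97, 6] cursor@6
After 7 (delete_current): list=[22, 5, 97] cursor@97
After 8 (delete_current): list=[22, 5] cursor@5

Answer: 5 8 6 97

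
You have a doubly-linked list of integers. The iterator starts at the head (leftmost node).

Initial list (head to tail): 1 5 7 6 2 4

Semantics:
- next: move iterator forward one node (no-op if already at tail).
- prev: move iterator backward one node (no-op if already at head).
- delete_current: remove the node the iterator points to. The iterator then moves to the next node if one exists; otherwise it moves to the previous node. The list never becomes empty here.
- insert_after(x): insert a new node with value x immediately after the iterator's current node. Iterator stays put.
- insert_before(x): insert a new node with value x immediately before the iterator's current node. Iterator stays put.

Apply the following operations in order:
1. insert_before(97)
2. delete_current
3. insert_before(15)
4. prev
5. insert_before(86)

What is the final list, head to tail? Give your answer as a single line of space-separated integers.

Answer: 97 86 15 5 7 6 2 4

Derivation:
After 1 (insert_before(97)): list=[97, 1, 5, 7, 6, 2, 4] cursor@1
After 2 (delete_current): list=[97, 5, 7, 6, 2, 4] cursor@5
After 3 (insert_before(15)): list=[97, 15, 5, 7, 6, 2, 4] cursor@5
After 4 (prev): list=[97, 15, 5, 7, 6, 2, 4] cursor@15
After 5 (insert_before(86)): list=[97, 86, 15, 5, 7, 6, 2, 4] cursor@15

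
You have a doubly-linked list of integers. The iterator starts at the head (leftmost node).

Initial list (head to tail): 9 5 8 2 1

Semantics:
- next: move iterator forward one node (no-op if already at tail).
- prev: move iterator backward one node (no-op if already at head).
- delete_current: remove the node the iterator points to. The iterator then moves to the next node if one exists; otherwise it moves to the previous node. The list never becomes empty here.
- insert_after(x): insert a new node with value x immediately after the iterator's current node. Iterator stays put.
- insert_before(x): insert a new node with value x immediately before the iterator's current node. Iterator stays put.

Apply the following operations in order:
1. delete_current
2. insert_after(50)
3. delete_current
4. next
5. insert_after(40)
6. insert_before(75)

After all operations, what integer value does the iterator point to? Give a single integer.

After 1 (delete_current): list=[5, 8, 2, 1] cursor@5
After 2 (insert_after(50)): list=[5, 50, 8, 2, 1] cursor@5
After 3 (delete_current): list=[50, 8, 2, 1] cursor@50
After 4 (next): list=[50, 8, 2, 1] cursor@8
After 5 (insert_after(40)): list=[50, 8, 40, 2, 1] cursor@8
After 6 (insert_before(75)): list=[50, 75, 8, 40, 2, 1] cursor@8

Answer: 8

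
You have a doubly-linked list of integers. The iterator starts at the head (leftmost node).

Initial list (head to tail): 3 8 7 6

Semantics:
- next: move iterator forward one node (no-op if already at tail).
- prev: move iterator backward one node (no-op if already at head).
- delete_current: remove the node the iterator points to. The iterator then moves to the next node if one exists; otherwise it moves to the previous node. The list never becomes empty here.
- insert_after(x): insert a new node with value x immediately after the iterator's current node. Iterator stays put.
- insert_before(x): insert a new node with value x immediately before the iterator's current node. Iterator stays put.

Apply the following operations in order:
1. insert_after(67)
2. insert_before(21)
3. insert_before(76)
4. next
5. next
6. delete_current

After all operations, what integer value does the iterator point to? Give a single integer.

Answer: 7

Derivation:
After 1 (insert_after(67)): list=[3, 67, 8, 7, 6] cursor@3
After 2 (insert_before(21)): list=[21, 3, 67, 8, 7, 6] cursor@3
After 3 (insert_before(76)): list=[21, 76, 3, 67, 8, 7, 6] cursor@3
After 4 (next): list=[21, 76, 3, 67, 8, 7, 6] cursor@67
After 5 (next): list=[21, 76, 3, 67, 8, 7, 6] cursor@8
After 6 (delete_current): list=[21, 76, 3, 67, 7, 6] cursor@7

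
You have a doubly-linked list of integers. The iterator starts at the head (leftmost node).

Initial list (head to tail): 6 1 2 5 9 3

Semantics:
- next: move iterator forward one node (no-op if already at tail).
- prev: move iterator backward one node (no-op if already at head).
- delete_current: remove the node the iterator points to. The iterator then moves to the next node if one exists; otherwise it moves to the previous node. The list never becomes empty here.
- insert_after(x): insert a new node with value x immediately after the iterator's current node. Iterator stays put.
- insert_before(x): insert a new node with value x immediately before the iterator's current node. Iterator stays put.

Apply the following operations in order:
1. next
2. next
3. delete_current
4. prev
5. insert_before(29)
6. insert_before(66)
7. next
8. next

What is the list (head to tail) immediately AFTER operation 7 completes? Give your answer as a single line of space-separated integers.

Answer: 6 29 66 1 5 9 3

Derivation:
After 1 (next): list=[6, 1, 2, 5, 9, 3] cursor@1
After 2 (next): list=[6, 1, 2, 5, 9, 3] cursor@2
After 3 (delete_current): list=[6, 1, 5, 9, 3] cursor@5
After 4 (prev): list=[6, 1, 5, 9, 3] cursor@1
After 5 (insert_before(29)): list=[6, 29, 1, 5, 9, 3] cursor@1
After 6 (insert_before(66)): list=[6, 29, 66, 1, 5, 9, 3] cursor@1
After 7 (next): list=[6, 29, 66, 1, 5, 9, 3] cursor@5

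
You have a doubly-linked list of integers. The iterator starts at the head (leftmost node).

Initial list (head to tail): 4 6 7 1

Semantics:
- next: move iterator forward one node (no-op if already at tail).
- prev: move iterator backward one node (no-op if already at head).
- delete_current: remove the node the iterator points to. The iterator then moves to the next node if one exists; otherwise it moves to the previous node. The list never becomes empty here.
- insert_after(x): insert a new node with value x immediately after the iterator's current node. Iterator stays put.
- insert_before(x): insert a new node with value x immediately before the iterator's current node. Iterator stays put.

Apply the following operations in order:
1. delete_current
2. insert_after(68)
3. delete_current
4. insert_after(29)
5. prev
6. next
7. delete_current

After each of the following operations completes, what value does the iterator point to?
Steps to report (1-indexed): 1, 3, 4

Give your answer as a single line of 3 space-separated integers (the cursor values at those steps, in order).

Answer: 6 68 68

Derivation:
After 1 (delete_current): list=[6, 7, 1] cursor@6
After 2 (insert_after(68)): list=[6, 68, 7, 1] cursor@6
After 3 (delete_current): list=[68, 7, 1] cursor@68
After 4 (insert_after(29)): list=[68, 29, 7, 1] cursor@68
After 5 (prev): list=[68, 29, 7, 1] cursor@68
After 6 (next): list=[68, 29, 7, 1] cursor@29
After 7 (delete_current): list=[68, 7, 1] cursor@7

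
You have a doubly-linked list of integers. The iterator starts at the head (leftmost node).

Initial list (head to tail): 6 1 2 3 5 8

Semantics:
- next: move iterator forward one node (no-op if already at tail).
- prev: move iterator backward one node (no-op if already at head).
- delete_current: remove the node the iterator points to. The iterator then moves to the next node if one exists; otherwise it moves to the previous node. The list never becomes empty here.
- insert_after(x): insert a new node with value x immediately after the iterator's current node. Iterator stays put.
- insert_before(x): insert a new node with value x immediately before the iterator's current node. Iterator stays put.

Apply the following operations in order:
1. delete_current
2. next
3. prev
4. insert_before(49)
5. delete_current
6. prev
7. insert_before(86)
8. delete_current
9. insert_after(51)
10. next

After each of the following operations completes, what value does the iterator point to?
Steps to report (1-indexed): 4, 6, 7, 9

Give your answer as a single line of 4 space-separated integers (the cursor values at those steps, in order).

Answer: 1 49 49 2

Derivation:
After 1 (delete_current): list=[1, 2, 3, 5, 8] cursor@1
After 2 (next): list=[1, 2, 3, 5, 8] cursor@2
After 3 (prev): list=[1, 2, 3, 5, 8] cursor@1
After 4 (insert_before(49)): list=[49, 1, 2, 3, 5, 8] cursor@1
After 5 (delete_current): list=[49, 2, 3, 5, 8] cursor@2
After 6 (prev): list=[49, 2, 3, 5, 8] cursor@49
After 7 (insert_before(86)): list=[86, 49, 2, 3, 5, 8] cursor@49
After 8 (delete_current): list=[86, 2, 3, 5, 8] cursor@2
After 9 (insert_after(51)): list=[86, 2, 51, 3, 5, 8] cursor@2
After 10 (next): list=[86, 2, 51, 3, 5, 8] cursor@51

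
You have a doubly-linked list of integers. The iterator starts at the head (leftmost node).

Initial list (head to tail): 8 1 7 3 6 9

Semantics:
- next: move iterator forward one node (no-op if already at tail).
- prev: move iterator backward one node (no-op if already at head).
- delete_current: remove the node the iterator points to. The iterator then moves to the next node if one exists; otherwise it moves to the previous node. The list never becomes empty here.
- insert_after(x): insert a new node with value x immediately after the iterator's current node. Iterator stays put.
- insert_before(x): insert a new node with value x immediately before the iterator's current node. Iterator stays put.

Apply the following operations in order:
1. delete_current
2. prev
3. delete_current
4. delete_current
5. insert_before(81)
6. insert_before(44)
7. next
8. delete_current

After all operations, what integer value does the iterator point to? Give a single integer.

Answer: 9

Derivation:
After 1 (delete_current): list=[1, 7, 3, 6, 9] cursor@1
After 2 (prev): list=[1, 7, 3, 6, 9] cursor@1
After 3 (delete_current): list=[7, 3, 6, 9] cursor@7
After 4 (delete_current): list=[3, 6, 9] cursor@3
After 5 (insert_before(81)): list=[81, 3, 6, 9] cursor@3
After 6 (insert_before(44)): list=[81, 44, 3, 6, 9] cursor@3
After 7 (next): list=[81, 44, 3, 6, 9] cursor@6
After 8 (delete_current): list=[81, 44, 3, 9] cursor@9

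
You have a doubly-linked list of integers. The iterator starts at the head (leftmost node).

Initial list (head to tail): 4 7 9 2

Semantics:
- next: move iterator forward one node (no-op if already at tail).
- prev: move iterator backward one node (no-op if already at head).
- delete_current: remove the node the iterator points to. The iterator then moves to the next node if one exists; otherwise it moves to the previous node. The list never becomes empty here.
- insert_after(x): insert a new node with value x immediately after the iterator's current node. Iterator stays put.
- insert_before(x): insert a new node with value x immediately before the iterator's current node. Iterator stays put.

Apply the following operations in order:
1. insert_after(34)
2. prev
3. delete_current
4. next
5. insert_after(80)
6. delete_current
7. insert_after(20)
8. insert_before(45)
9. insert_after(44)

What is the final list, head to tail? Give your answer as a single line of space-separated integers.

After 1 (insert_after(34)): list=[4, 34, 7, 9, 2] cursor@4
After 2 (prev): list=[4, 34, 7, 9, 2] cursor@4
After 3 (delete_current): list=[34, 7, 9, 2] cursor@34
After 4 (next): list=[34, 7, 9, 2] cursor@7
After 5 (insert_after(80)): list=[34, 7, 80, 9, 2] cursor@7
After 6 (delete_current): list=[34, 80, 9, 2] cursor@80
After 7 (insert_after(20)): list=[34, 80, 20, 9, 2] cursor@80
After 8 (insert_before(45)): list=[34, 45, 80, 20, 9, 2] cursor@80
After 9 (insert_after(44)): list=[34, 45, 80, 44, 20, 9, 2] cursor@80

Answer: 34 45 80 44 20 9 2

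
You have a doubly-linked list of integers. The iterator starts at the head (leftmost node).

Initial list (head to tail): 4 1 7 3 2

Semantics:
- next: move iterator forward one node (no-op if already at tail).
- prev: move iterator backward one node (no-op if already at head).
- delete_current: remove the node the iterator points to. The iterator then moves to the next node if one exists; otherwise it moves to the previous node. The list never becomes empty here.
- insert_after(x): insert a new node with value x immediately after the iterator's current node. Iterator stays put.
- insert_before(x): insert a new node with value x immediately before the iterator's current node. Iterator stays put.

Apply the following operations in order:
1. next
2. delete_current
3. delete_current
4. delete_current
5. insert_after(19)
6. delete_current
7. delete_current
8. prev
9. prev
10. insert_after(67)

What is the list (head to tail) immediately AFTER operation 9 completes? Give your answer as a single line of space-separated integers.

Answer: 4

Derivation:
After 1 (next): list=[4, 1, 7, 3, 2] cursor@1
After 2 (delete_current): list=[4, 7, 3, 2] cursor@7
After 3 (delete_current): list=[4, 3, 2] cursor@3
After 4 (delete_current): list=[4, 2] cursor@2
After 5 (insert_after(19)): list=[4, 2, 19] cursor@2
After 6 (delete_current): list=[4, 19] cursor@19
After 7 (delete_current): list=[4] cursor@4
After 8 (prev): list=[4] cursor@4
After 9 (prev): list=[4] cursor@4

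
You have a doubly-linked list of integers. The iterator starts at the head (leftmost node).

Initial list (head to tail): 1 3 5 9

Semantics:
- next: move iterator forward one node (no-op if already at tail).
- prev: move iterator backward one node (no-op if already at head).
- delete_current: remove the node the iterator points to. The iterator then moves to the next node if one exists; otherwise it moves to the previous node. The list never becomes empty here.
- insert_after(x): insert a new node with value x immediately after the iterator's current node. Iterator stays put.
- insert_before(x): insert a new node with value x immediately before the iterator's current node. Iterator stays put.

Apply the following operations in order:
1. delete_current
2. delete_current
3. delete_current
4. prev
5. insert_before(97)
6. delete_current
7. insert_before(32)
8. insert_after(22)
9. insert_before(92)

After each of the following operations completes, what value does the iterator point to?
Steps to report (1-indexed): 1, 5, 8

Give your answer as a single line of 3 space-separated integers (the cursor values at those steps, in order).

After 1 (delete_current): list=[3, 5, 9] cursor@3
After 2 (delete_current): list=[5, 9] cursor@5
After 3 (delete_current): list=[9] cursor@9
After 4 (prev): list=[9] cursor@9
After 5 (insert_before(97)): list=[97, 9] cursor@9
After 6 (delete_current): list=[97] cursor@97
After 7 (insert_before(32)): list=[32, 97] cursor@97
After 8 (insert_after(22)): list=[32, 97, 22] cursor@97
After 9 (insert_before(92)): list=[32, 92, 97, 22] cursor@97

Answer: 3 9 97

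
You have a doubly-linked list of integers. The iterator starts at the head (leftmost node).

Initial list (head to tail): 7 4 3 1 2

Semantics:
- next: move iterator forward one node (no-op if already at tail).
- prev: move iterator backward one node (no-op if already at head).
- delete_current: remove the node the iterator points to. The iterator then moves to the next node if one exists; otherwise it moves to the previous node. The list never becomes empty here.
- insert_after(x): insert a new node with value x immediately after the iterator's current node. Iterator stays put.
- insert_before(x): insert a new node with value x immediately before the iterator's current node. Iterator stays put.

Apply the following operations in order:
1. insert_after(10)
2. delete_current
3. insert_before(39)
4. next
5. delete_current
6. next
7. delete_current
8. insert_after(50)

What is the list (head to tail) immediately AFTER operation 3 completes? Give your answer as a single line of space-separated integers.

Answer: 39 10 4 3 1 2

Derivation:
After 1 (insert_after(10)): list=[7, 10, 4, 3, 1, 2] cursor@7
After 2 (delete_current): list=[10, 4, 3, 1, 2] cursor@10
After 3 (insert_before(39)): list=[39, 10, 4, 3, 1, 2] cursor@10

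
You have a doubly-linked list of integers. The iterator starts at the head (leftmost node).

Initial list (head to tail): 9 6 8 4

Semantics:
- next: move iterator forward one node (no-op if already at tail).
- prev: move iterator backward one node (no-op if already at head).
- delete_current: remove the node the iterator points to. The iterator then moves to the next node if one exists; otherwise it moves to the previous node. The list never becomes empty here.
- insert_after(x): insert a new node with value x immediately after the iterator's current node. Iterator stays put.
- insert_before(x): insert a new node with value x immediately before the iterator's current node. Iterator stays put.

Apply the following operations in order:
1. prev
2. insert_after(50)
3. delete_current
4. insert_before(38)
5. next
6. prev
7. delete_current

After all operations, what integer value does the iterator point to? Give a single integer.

Answer: 6

Derivation:
After 1 (prev): list=[9, 6, 8, 4] cursor@9
After 2 (insert_after(50)): list=[9, 50, 6, 8, 4] cursor@9
After 3 (delete_current): list=[50, 6, 8, 4] cursor@50
After 4 (insert_before(38)): list=[38, 50, 6, 8, 4] cursor@50
After 5 (next): list=[38, 50, 6, 8, 4] cursor@6
After 6 (prev): list=[38, 50, 6, 8, 4] cursor@50
After 7 (delete_current): list=[38, 6, 8, 4] cursor@6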